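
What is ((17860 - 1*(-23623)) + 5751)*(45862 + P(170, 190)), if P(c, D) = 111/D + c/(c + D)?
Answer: 194966604679/90 ≈ 2.1663e+9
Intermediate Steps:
P(c, D) = 111/D + c/(D + c)
((17860 - 1*(-23623)) + 5751)*(45862 + P(170, 190)) = ((17860 - 1*(-23623)) + 5751)*(45862 + (111*190 + 111*170 + 190*170)/(190*(190 + 170))) = ((17860 + 23623) + 5751)*(45862 + (1/190)*(21090 + 18870 + 32300)/360) = (41483 + 5751)*(45862 + (1/190)*(1/360)*72260) = 47234*(45862 + 3613/3420) = 47234*(156851653/3420) = 194966604679/90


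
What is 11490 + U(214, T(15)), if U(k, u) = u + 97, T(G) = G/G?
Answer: 11588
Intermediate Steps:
T(G) = 1
U(k, u) = 97 + u
11490 + U(214, T(15)) = 11490 + (97 + 1) = 11490 + 98 = 11588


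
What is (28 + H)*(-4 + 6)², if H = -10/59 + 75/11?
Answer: 89948/649 ≈ 138.59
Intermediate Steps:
H = 4315/649 (H = -10*1/59 + 75*(1/11) = -10/59 + 75/11 = 4315/649 ≈ 6.6487)
(28 + H)*(-4 + 6)² = (28 + 4315/649)*(-4 + 6)² = (22487/649)*2² = (22487/649)*4 = 89948/649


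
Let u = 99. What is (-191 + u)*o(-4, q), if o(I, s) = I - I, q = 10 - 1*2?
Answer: 0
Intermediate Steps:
q = 8 (q = 10 - 2 = 8)
o(I, s) = 0
(-191 + u)*o(-4, q) = (-191 + 99)*0 = -92*0 = 0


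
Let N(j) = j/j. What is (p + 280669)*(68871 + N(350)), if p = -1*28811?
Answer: 17345964176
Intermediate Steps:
p = -28811
N(j) = 1
(p + 280669)*(68871 + N(350)) = (-28811 + 280669)*(68871 + 1) = 251858*68872 = 17345964176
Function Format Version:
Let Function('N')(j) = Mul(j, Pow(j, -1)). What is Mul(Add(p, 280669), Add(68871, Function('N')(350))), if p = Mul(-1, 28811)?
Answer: 17345964176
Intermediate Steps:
p = -28811
Function('N')(j) = 1
Mul(Add(p, 280669), Add(68871, Function('N')(350))) = Mul(Add(-28811, 280669), Add(68871, 1)) = Mul(251858, 68872) = 17345964176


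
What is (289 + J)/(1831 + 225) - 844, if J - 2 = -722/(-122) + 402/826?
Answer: -43709013435/51796808 ≈ -843.86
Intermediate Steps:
J = 211740/25193 (J = 2 + (-722/(-122) + 402/826) = 2 + (-722*(-1/122) + 402*(1/826)) = 2 + (361/61 + 201/413) = 2 + 161354/25193 = 211740/25193 ≈ 8.4047)
(289 + J)/(1831 + 225) - 844 = (289 + 211740/25193)/(1831 + 225) - 844 = (7492517/25193)/2056 - 844 = (7492517/25193)*(1/2056) - 844 = 7492517/51796808 - 844 = -43709013435/51796808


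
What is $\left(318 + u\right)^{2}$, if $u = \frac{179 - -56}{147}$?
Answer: $\frac{2207214361}{21609} \approx 1.0214 \cdot 10^{5}$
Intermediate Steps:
$u = \frac{235}{147}$ ($u = \left(179 + 56\right) \frac{1}{147} = 235 \cdot \frac{1}{147} = \frac{235}{147} \approx 1.5986$)
$\left(318 + u\right)^{2} = \left(318 + \frac{235}{147}\right)^{2} = \left(\frac{46981}{147}\right)^{2} = \frac{2207214361}{21609}$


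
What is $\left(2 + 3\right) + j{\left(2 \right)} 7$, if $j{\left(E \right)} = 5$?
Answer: $40$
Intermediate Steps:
$\left(2 + 3\right) + j{\left(2 \right)} 7 = \left(2 + 3\right) + 5 \cdot 7 = 5 + 35 = 40$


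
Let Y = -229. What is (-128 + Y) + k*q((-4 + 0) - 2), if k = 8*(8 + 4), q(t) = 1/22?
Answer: -3879/11 ≈ -352.64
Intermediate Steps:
q(t) = 1/22
k = 96 (k = 8*12 = 96)
(-128 + Y) + k*q((-4 + 0) - 2) = (-128 - 229) + 96*(1/22) = -357 + 48/11 = -3879/11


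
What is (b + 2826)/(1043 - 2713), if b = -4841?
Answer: 403/334 ≈ 1.2066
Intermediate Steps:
(b + 2826)/(1043 - 2713) = (-4841 + 2826)/(1043 - 2713) = -2015/(-1670) = -2015*(-1/1670) = 403/334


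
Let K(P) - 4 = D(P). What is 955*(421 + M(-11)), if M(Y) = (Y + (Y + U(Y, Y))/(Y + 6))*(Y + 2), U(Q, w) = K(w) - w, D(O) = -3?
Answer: 498319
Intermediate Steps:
K(P) = 1 (K(P) = 4 - 3 = 1)
U(Q, w) = 1 - w
M(Y) = (2 + Y)*(Y + 1/(6 + Y)) (M(Y) = (Y + (Y + (1 - Y))/(Y + 6))*(Y + 2) = (Y + 1/(6 + Y))*(2 + Y) = (2 + Y)*(Y + 1/(6 + Y)))
955*(421 + M(-11)) = 955*(421 + (2 + (-11)³ + 8*(-11)² + 13*(-11))/(6 - 11)) = 955*(421 + (2 - 1331 + 8*121 - 143)/(-5)) = 955*(421 - (2 - 1331 + 968 - 143)/5) = 955*(421 - ⅕*(-504)) = 955*(421 + 504/5) = 955*(2609/5) = 498319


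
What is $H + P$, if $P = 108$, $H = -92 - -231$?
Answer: $247$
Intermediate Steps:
$H = 139$ ($H = -92 + 231 = 139$)
$H + P = 139 + 108 = 247$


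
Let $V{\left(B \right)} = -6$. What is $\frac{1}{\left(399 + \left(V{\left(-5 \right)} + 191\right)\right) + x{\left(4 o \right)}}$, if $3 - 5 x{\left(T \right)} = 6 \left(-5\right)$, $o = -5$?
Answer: $\frac{5}{2953} \approx 0.0016932$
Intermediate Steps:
$x{\left(T \right)} = \frac{33}{5}$ ($x{\left(T \right)} = \frac{3}{5} - \frac{6 \left(-5\right)}{5} = \frac{3}{5} - -6 = \frac{3}{5} + 6 = \frac{33}{5}$)
$\frac{1}{\left(399 + \left(V{\left(-5 \right)} + 191\right)\right) + x{\left(4 o \right)}} = \frac{1}{\left(399 + \left(-6 + 191\right)\right) + \frac{33}{5}} = \frac{1}{\left(399 + 185\right) + \frac{33}{5}} = \frac{1}{584 + \frac{33}{5}} = \frac{1}{\frac{2953}{5}} = \frac{5}{2953}$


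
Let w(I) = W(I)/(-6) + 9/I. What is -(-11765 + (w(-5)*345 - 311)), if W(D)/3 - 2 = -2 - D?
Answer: 27119/2 ≈ 13560.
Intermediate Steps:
W(D) = -3*D (W(D) = 6 + 3*(-2 - D) = 6 + (-6 - 3*D) = -3*D)
w(I) = I/2 + 9/I (w(I) = -3*I/(-6) + 9/I = -3*I*(-⅙) + 9/I = I/2 + 9/I)
-(-11765 + (w(-5)*345 - 311)) = -(-11765 + (((½)*(-5) + 9/(-5))*345 - 311)) = -(-11765 + ((-5/2 + 9*(-⅕))*345 - 311)) = -(-11765 + ((-5/2 - 9/5)*345 - 311)) = -(-11765 + (-43/10*345 - 311)) = -(-11765 + (-2967/2 - 311)) = -(-11765 - 3589/2) = -1*(-27119/2) = 27119/2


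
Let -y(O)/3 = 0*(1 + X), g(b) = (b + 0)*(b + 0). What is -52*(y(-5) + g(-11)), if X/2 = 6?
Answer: -6292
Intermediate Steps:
X = 12 (X = 2*6 = 12)
g(b) = b**2 (g(b) = b*b = b**2)
y(O) = 0 (y(O) = -0*(1 + 12) = -0*13 = -3*0 = 0)
-52*(y(-5) + g(-11)) = -52*(0 + (-11)**2) = -52*(0 + 121) = -52*121 = -6292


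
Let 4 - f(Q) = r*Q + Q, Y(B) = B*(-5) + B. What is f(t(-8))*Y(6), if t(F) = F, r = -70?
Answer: 13152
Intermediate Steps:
Y(B) = -4*B (Y(B) = -5*B + B = -4*B)
f(Q) = 4 + 69*Q (f(Q) = 4 - (-70*Q + Q) = 4 - (-69)*Q = 4 + 69*Q)
f(t(-8))*Y(6) = (4 + 69*(-8))*(-4*6) = (4 - 552)*(-24) = -548*(-24) = 13152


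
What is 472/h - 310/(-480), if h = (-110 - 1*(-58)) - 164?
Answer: -665/432 ≈ -1.5394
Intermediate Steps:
h = -216 (h = (-110 + 58) - 164 = -52 - 164 = -216)
472/h - 310/(-480) = 472/(-216) - 310/(-480) = 472*(-1/216) - 310*(-1/480) = -59/27 + 31/48 = -665/432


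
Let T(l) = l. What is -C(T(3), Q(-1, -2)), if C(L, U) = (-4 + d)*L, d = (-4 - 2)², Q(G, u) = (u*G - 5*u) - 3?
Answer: -96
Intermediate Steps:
Q(G, u) = -3 - 5*u + G*u (Q(G, u) = (G*u - 5*u) - 3 = (-5*u + G*u) - 3 = -3 - 5*u + G*u)
d = 36 (d = (-6)² = 36)
C(L, U) = 32*L (C(L, U) = (-4 + 36)*L = 32*L)
-C(T(3), Q(-1, -2)) = -32*3 = -1*96 = -96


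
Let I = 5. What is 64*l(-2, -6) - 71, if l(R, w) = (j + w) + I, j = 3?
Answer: 57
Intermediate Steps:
l(R, w) = 8 + w (l(R, w) = (3 + w) + 5 = 8 + w)
64*l(-2, -6) - 71 = 64*(8 - 6) - 71 = 64*2 - 71 = 128 - 71 = 57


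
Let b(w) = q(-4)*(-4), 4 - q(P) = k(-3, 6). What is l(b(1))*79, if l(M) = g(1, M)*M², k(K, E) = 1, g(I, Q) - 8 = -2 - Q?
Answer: 204768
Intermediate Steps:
g(I, Q) = 6 - Q (g(I, Q) = 8 + (-2 - Q) = 6 - Q)
q(P) = 3 (q(P) = 4 - 1*1 = 4 - 1 = 3)
b(w) = -12 (b(w) = 3*(-4) = -12)
l(M) = M²*(6 - M) (l(M) = (6 - M)*M² = M²*(6 - M))
l(b(1))*79 = ((-12)²*(6 - 1*(-12)))*79 = (144*(6 + 12))*79 = (144*18)*79 = 2592*79 = 204768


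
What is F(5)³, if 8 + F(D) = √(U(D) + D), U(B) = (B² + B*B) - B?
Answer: -1712 + 1210*√2 ≈ -0.80159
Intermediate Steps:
U(B) = -B + 2*B² (U(B) = (B² + B²) - B = 2*B² - B = -B + 2*B²)
F(D) = -8 + √(D + D*(-1 + 2*D)) (F(D) = -8 + √(D*(-1 + 2*D) + D) = -8 + √(D + D*(-1 + 2*D)))
F(5)³ = (-8 + √2*√(5²))³ = (-8 + √2*√25)³ = (-8 + √2*5)³ = (-8 + 5*√2)³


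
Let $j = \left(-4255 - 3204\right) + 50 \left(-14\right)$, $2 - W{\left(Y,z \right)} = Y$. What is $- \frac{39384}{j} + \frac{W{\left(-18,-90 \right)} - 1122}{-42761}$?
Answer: $\frac{1693090442}{348886999} \approx 4.8528$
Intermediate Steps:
$W{\left(Y,z \right)} = 2 - Y$
$j = -8159$ ($j = -7459 - 700 = -8159$)
$- \frac{39384}{j} + \frac{W{\left(-18,-90 \right)} - 1122}{-42761} = - \frac{39384}{-8159} + \frac{\left(2 - -18\right) - 1122}{-42761} = \left(-39384\right) \left(- \frac{1}{8159}\right) + \left(\left(2 + 18\right) - 1122\right) \left(- \frac{1}{42761}\right) = \frac{39384}{8159} + \left(20 - 1122\right) \left(- \frac{1}{42761}\right) = \frac{39384}{8159} - - \frac{1102}{42761} = \frac{39384}{8159} + \frac{1102}{42761} = \frac{1693090442}{348886999}$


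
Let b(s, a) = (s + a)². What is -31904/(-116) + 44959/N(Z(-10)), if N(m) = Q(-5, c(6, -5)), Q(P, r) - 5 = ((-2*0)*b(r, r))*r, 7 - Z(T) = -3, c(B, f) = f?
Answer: 1343691/145 ≈ 9266.8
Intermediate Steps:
b(s, a) = (a + s)²
Z(T) = 10 (Z(T) = 7 - 1*(-3) = 7 + 3 = 10)
Q(P, r) = 5 (Q(P, r) = 5 + ((-2*0)*(r + r)²)*r = 5 + (0*(2*r)²)*r = 5 + (0*(4*r²))*r = 5 + 0*r = 5 + 0 = 5)
N(m) = 5
-31904/(-116) + 44959/N(Z(-10)) = -31904/(-116) + 44959/5 = -31904*(-1/116) + 44959*(⅕) = 7976/29 + 44959/5 = 1343691/145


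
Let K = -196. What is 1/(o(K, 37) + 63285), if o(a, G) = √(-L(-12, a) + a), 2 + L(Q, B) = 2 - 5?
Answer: 63285/4004991416 - I*√191/4004991416 ≈ 1.5802e-5 - 3.4508e-9*I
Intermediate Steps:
L(Q, B) = -5 (L(Q, B) = -2 + (2 - 5) = -2 - 3 = -5)
o(a, G) = √(5 + a) (o(a, G) = √(-1*(-5) + a) = √(5 + a))
1/(o(K, 37) + 63285) = 1/(√(5 - 196) + 63285) = 1/(√(-191) + 63285) = 1/(I*√191 + 63285) = 1/(63285 + I*√191)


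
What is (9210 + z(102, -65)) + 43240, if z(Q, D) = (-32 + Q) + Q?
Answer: 52622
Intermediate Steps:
z(Q, D) = -32 + 2*Q
(9210 + z(102, -65)) + 43240 = (9210 + (-32 + 2*102)) + 43240 = (9210 + (-32 + 204)) + 43240 = (9210 + 172) + 43240 = 9382 + 43240 = 52622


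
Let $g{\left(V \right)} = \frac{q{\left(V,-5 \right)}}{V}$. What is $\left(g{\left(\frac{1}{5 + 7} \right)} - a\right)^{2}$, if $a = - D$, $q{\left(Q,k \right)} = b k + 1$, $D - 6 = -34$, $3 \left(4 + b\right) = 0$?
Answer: $50176$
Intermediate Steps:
$b = -4$ ($b = -4 + \frac{1}{3} \cdot 0 = -4 + 0 = -4$)
$D = -28$ ($D = 6 - 34 = -28$)
$q{\left(Q,k \right)} = 1 - 4 k$ ($q{\left(Q,k \right)} = - 4 k + 1 = 1 - 4 k$)
$g{\left(V \right)} = \frac{21}{V}$ ($g{\left(V \right)} = \frac{1 - -20}{V} = \frac{1 + 20}{V} = \frac{21}{V}$)
$a = 28$ ($a = \left(-1\right) \left(-28\right) = 28$)
$\left(g{\left(\frac{1}{5 + 7} \right)} - a\right)^{2} = \left(\frac{21}{\frac{1}{5 + 7}} - 28\right)^{2} = \left(\frac{21}{\frac{1}{12}} - 28\right)^{2} = \left(21 \frac{1}{\frac{1}{12}} - 28\right)^{2} = \left(21 \cdot 12 - 28\right)^{2} = \left(252 - 28\right)^{2} = 224^{2} = 50176$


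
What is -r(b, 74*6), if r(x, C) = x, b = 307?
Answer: -307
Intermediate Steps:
-r(b, 74*6) = -1*307 = -307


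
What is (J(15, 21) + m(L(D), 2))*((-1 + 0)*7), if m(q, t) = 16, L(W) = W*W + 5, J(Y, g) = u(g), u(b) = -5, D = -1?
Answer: -77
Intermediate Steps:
J(Y, g) = -5
L(W) = 5 + W² (L(W) = W² + 5 = 5 + W²)
(J(15, 21) + m(L(D), 2))*((-1 + 0)*7) = (-5 + 16)*((-1 + 0)*7) = 11*(-1*7) = 11*(-7) = -77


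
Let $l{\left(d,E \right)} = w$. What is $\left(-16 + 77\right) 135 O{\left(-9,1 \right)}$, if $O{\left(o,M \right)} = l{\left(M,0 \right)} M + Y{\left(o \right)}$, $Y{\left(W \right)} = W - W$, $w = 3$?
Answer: $24705$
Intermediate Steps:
$l{\left(d,E \right)} = 3$
$Y{\left(W \right)} = 0$
$O{\left(o,M \right)} = 3 M$ ($O{\left(o,M \right)} = 3 M + 0 = 3 M$)
$\left(-16 + 77\right) 135 O{\left(-9,1 \right)} = \left(-16 + 77\right) 135 \cdot 3 \cdot 1 = 61 \cdot 135 \cdot 3 = 8235 \cdot 3 = 24705$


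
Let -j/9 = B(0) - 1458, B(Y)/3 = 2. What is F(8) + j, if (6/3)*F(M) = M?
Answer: 13072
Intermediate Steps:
F(M) = M/2
B(Y) = 6 (B(Y) = 3*2 = 6)
j = 13068 (j = -9*(6 - 1458) = -9*(-1452) = 13068)
F(8) + j = (½)*8 + 13068 = 4 + 13068 = 13072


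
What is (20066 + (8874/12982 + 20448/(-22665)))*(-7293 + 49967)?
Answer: 41991898195482866/49039505 ≈ 8.5629e+8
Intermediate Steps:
(20066 + (8874/12982 + 20448/(-22665)))*(-7293 + 49967) = (20066 + (8874*(1/12982) + 20448*(-1/22665)))*42674 = (20066 + (4437/6491 - 6816/7555))*42674 = (20066 - 10721121/49039505)*42674 = (984015986209/49039505)*42674 = 41991898195482866/49039505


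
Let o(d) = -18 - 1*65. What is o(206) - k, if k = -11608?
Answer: 11525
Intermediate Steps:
o(d) = -83 (o(d) = -18 - 65 = -83)
o(206) - k = -83 - 1*(-11608) = -83 + 11608 = 11525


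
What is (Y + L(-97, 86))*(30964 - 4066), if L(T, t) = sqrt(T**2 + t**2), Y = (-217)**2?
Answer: 1266599922 + 26898*sqrt(16805) ≈ 1.2701e+9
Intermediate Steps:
Y = 47089
(Y + L(-97, 86))*(30964 - 4066) = (47089 + sqrt((-97)**2 + 86**2))*(30964 - 4066) = (47089 + sqrt(9409 + 7396))*26898 = (47089 + sqrt(16805))*26898 = 1266599922 + 26898*sqrt(16805)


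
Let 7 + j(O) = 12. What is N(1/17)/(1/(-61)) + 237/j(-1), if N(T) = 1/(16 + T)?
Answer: 59516/1365 ≈ 43.601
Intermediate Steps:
j(O) = 5 (j(O) = -7 + 12 = 5)
N(1/17)/(1/(-61)) + 237/j(-1) = 1/((16 + 1/17)*(1/(-61))) + 237/5 = 1/((16 + 1*(1/17))*(-1/61)) + 237*(1/5) = -61/(16 + 1/17) + 237/5 = -61/(273/17) + 237/5 = (17/273)*(-61) + 237/5 = -1037/273 + 237/5 = 59516/1365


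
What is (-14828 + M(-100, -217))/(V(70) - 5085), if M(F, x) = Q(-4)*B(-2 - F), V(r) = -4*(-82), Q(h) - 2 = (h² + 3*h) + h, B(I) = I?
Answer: 14632/4757 ≈ 3.0759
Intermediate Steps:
Q(h) = 2 + h² + 4*h (Q(h) = 2 + ((h² + 3*h) + h) = 2 + (h² + 4*h) = 2 + h² + 4*h)
V(r) = 328
M(F, x) = -4 - 2*F (M(F, x) = (2 + (-4)² + 4*(-4))*(-2 - F) = (2 + 16 - 16)*(-2 - F) = 2*(-2 - F) = -4 - 2*F)
(-14828 + M(-100, -217))/(V(70) - 5085) = (-14828 + (-4 - 2*(-100)))/(328 - 5085) = (-14828 + (-4 + 200))/(-4757) = (-14828 + 196)*(-1/4757) = -14632*(-1/4757) = 14632/4757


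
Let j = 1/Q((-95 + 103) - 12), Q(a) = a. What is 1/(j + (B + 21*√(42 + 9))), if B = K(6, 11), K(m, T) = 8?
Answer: -124/358895 + 336*√51/358895 ≈ 0.0063403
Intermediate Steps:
B = 8
j = -¼ (j = 1/((-95 + 103) - 12) = 1/(8 - 12) = 1/(-4) = -¼ ≈ -0.25000)
1/(j + (B + 21*√(42 + 9))) = 1/(-¼ + (8 + 21*√(42 + 9))) = 1/(-¼ + (8 + 21*√51)) = 1/(31/4 + 21*√51)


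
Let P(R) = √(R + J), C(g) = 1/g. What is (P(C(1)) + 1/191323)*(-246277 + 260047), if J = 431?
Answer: 13770/191323 + 165240*√3 ≈ 2.8620e+5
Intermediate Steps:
P(R) = √(431 + R) (P(R) = √(R + 431) = √(431 + R))
(P(C(1)) + 1/191323)*(-246277 + 260047) = (√(431 + 1/1) + 1/191323)*(-246277 + 260047) = (√(431 + 1) + 1/191323)*13770 = (√432 + 1/191323)*13770 = (12*√3 + 1/191323)*13770 = (1/191323 + 12*√3)*13770 = 13770/191323 + 165240*√3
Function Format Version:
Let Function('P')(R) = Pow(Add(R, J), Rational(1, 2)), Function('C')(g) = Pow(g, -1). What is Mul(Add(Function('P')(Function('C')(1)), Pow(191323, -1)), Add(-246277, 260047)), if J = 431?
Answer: Add(Rational(13770, 191323), Mul(165240, Pow(3, Rational(1, 2)))) ≈ 2.8620e+5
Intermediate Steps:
Function('P')(R) = Pow(Add(431, R), Rational(1, 2)) (Function('P')(R) = Pow(Add(R, 431), Rational(1, 2)) = Pow(Add(431, R), Rational(1, 2)))
Mul(Add(Function('P')(Function('C')(1)), Pow(191323, -1)), Add(-246277, 260047)) = Mul(Add(Pow(Add(431, Pow(1, -1)), Rational(1, 2)), Pow(191323, -1)), Add(-246277, 260047)) = Mul(Add(Pow(Add(431, 1), Rational(1, 2)), Rational(1, 191323)), 13770) = Mul(Add(Pow(432, Rational(1, 2)), Rational(1, 191323)), 13770) = Mul(Add(Mul(12, Pow(3, Rational(1, 2))), Rational(1, 191323)), 13770) = Mul(Add(Rational(1, 191323), Mul(12, Pow(3, Rational(1, 2)))), 13770) = Add(Rational(13770, 191323), Mul(165240, Pow(3, Rational(1, 2))))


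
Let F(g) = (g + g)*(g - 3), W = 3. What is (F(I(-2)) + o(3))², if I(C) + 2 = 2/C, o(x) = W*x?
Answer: 2025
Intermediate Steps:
o(x) = 3*x
I(C) = -2 + 2/C
F(g) = 2*g*(-3 + g) (F(g) = (2*g)*(-3 + g) = 2*g*(-3 + g))
(F(I(-2)) + o(3))² = (2*(-2 + 2/(-2))*(-3 + (-2 + 2/(-2))) + 3*3)² = (2*(-2 + 2*(-½))*(-3 + (-2 + 2*(-½))) + 9)² = (2*(-2 - 1)*(-3 + (-2 - 1)) + 9)² = (2*(-3)*(-3 - 3) + 9)² = (2*(-3)*(-6) + 9)² = (36 + 9)² = 45² = 2025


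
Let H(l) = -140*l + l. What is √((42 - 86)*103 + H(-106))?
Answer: √10202 ≈ 101.00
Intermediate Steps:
H(l) = -139*l
√((42 - 86)*103 + H(-106)) = √((42 - 86)*103 - 139*(-106)) = √(-44*103 + 14734) = √(-4532 + 14734) = √10202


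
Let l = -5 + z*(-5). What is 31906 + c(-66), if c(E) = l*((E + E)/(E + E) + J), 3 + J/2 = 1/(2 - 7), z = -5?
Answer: 31798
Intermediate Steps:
J = -32/5 (J = -6 + 2/(2 - 7) = -6 + 2/(-5) = -6 + 2*(-1/5) = -6 - 2/5 = -32/5 ≈ -6.4000)
l = 20 (l = -5 - 5*(-5) = -5 + 25 = 20)
c(E) = -108 (c(E) = 20*((E + E)/(E + E) - 32/5) = 20*((2*E)/((2*E)) - 32/5) = 20*((2*E)*(1/(2*E)) - 32/5) = 20*(1 - 32/5) = 20*(-27/5) = -108)
31906 + c(-66) = 31906 - 108 = 31798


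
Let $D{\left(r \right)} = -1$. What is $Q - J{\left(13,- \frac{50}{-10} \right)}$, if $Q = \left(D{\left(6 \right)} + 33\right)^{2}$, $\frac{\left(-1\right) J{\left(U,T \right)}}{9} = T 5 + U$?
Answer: $1366$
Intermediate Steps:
$J{\left(U,T \right)} = - 45 T - 9 U$ ($J{\left(U,T \right)} = - 9 \left(T 5 + U\right) = - 9 \left(5 T + U\right) = - 9 \left(U + 5 T\right) = - 45 T - 9 U$)
$Q = 1024$ ($Q = \left(-1 + 33\right)^{2} = 32^{2} = 1024$)
$Q - J{\left(13,- \frac{50}{-10} \right)} = 1024 - \left(- 45 \left(- \frac{50}{-10}\right) - 117\right) = 1024 - \left(- 45 \left(\left(-50\right) \left(- \frac{1}{10}\right)\right) - 117\right) = 1024 - \left(\left(-45\right) 5 - 117\right) = 1024 - \left(-225 - 117\right) = 1024 - -342 = 1024 + 342 = 1366$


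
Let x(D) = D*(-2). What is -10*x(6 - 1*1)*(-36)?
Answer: -3600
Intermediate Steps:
x(D) = -2*D
-10*x(6 - 1*1)*(-36) = -(-20)*(6 - 1*1)*(-36) = -(-20)*(6 - 1)*(-36) = -(-20)*5*(-36) = -10*(-10)*(-36) = 100*(-36) = -3600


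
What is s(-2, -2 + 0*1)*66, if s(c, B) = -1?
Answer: -66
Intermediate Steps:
s(-2, -2 + 0*1)*66 = -1*66 = -66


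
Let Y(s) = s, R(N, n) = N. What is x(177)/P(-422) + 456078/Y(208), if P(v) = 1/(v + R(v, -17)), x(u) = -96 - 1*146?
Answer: 21469831/104 ≈ 2.0644e+5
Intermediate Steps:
x(u) = -242 (x(u) = -96 - 146 = -242)
P(v) = 1/(2*v) (P(v) = 1/(v + v) = 1/(2*v))
x(177)/P(-422) + 456078/Y(208) = -242/((1/2)/(-422)) + 456078/208 = -242/((1/2)*(-1/422)) + 456078*(1/208) = -242/(-1/844) + 228039/104 = -242*(-844) + 228039/104 = 204248 + 228039/104 = 21469831/104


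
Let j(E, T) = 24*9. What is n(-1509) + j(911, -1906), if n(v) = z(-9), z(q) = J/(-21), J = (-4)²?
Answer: 4520/21 ≈ 215.24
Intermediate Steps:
j(E, T) = 216
J = 16
z(q) = -16/21 (z(q) = 16/(-21) = 16*(-1/21) = -16/21)
n(v) = -16/21
n(-1509) + j(911, -1906) = -16/21 + 216 = 4520/21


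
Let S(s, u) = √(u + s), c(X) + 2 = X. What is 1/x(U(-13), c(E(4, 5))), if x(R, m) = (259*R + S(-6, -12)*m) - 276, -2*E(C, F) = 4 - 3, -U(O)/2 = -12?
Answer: 264/1568165 + I*√2/4704495 ≈ 0.00016835 + 3.0061e-7*I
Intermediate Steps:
U(O) = 24 (U(O) = -2*(-12) = 24)
E(C, F) = -½ (E(C, F) = -(4 - 3)/2 = -½*1 = -½)
c(X) = -2 + X
S(s, u) = √(s + u)
x(R, m) = -276 + 259*R + 3*I*m*√2 (x(R, m) = (259*R + √(-6 - 12)*m) - 276 = (259*R + √(-18)*m) - 276 = (259*R + (3*I*√2)*m) - 276 = (259*R + 3*I*m*√2) - 276 = -276 + 259*R + 3*I*m*√2)
1/x(U(-13), c(E(4, 5))) = 1/(-276 + 259*24 + 3*I*(-2 - ½)*√2) = 1/(-276 + 6216 + 3*I*(-5/2)*√2) = 1/(-276 + 6216 - 15*I*√2/2) = 1/(5940 - 15*I*√2/2)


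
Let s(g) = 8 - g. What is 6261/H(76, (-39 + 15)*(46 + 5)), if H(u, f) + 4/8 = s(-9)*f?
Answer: -12522/41617 ≈ -0.30089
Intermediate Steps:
H(u, f) = -½ + 17*f (H(u, f) = -½ + (8 - 1*(-9))*f = -½ + (8 + 9)*f = -½ + 17*f)
6261/H(76, (-39 + 15)*(46 + 5)) = 6261/(-½ + 17*((-39 + 15)*(46 + 5))) = 6261/(-½ + 17*(-24*51)) = 6261/(-½ + 17*(-1224)) = 6261/(-½ - 20808) = 6261/(-41617/2) = 6261*(-2/41617) = -12522/41617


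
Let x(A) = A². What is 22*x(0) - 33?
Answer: -33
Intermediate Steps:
22*x(0) - 33 = 22*0² - 33 = 22*0 - 33 = 0 - 33 = -33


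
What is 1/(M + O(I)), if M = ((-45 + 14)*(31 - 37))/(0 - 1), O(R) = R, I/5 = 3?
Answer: -1/171 ≈ -0.0058480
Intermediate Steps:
I = 15 (I = 5*3 = 15)
M = -186 (M = (-31*(-6))/(-1) = -1*186 = -186)
1/(M + O(I)) = 1/(-186 + 15) = 1/(-171) = -1/171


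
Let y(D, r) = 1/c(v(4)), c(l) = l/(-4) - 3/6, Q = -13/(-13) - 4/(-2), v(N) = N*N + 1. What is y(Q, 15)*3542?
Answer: -14168/19 ≈ -745.68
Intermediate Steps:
v(N) = 1 + N**2 (v(N) = N**2 + 1 = 1 + N**2)
Q = 3 (Q = -13*(-1/13) - 4*(-1/2) = 1 + 2 = 3)
c(l) = -1/2 - l/4 (c(l) = l*(-1/4) - 3*1/6 = -l/4 - 1/2 = -1/2 - l/4)
y(D, r) = -4/19 (y(D, r) = 1/(-1/2 - (1 + 4**2)/4) = 1/(-1/2 - (1 + 16)/4) = 1/(-1/2 - 1/4*17) = 1/(-1/2 - 17/4) = 1/(-19/4) = -4/19)
y(Q, 15)*3542 = -4/19*3542 = -14168/19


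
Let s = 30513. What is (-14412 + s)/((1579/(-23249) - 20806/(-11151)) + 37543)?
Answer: 4174177793499/9733473806522 ≈ 0.42885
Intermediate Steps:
(-14412 + s)/((1579/(-23249) - 20806/(-11151)) + 37543) = (-14412 + 30513)/((1579/(-23249) - 20806/(-11151)) + 37543) = 16101/((1579*(-1/23249) - 20806*(-1/11151)) + 37543) = 16101/((-1579/23249 + 20806/11151) + 37543) = 16101/(466111265/259249599 + 37543) = 16101/(9733473806522/259249599) = 16101*(259249599/9733473806522) = 4174177793499/9733473806522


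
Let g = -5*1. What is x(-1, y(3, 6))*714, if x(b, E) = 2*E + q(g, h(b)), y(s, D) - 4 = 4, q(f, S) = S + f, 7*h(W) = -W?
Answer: 7956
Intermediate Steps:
h(W) = -W/7 (h(W) = (-W)/7 = -W/7)
g = -5
y(s, D) = 8 (y(s, D) = 4 + 4 = 8)
x(b, E) = -5 + 2*E - b/7 (x(b, E) = 2*E + (-b/7 - 5) = 2*E + (-5 - b/7) = -5 + 2*E - b/7)
x(-1, y(3, 6))*714 = (-5 + 2*8 - ⅐*(-1))*714 = (-5 + 16 + ⅐)*714 = (78/7)*714 = 7956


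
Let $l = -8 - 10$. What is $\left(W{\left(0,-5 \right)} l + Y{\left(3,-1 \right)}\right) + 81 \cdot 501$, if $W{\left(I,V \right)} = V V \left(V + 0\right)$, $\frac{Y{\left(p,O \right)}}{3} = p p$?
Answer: $42858$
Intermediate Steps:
$Y{\left(p,O \right)} = 3 p^{2}$ ($Y{\left(p,O \right)} = 3 p p = 3 p^{2}$)
$l = -18$
$W{\left(I,V \right)} = V^{3}$ ($W{\left(I,V \right)} = V V V = V V^{2} = V^{3}$)
$\left(W{\left(0,-5 \right)} l + Y{\left(3,-1 \right)}\right) + 81 \cdot 501 = \left(\left(-5\right)^{3} \left(-18\right) + 3 \cdot 3^{2}\right) + 81 \cdot 501 = \left(\left(-125\right) \left(-18\right) + 3 \cdot 9\right) + 40581 = \left(2250 + 27\right) + 40581 = 2277 + 40581 = 42858$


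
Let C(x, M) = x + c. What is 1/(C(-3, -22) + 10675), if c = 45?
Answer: 1/10717 ≈ 9.3310e-5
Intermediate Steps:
C(x, M) = 45 + x (C(x, M) = x + 45 = 45 + x)
1/(C(-3, -22) + 10675) = 1/((45 - 3) + 10675) = 1/(42 + 10675) = 1/10717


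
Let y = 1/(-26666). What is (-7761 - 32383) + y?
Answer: -1070479905/26666 ≈ -40144.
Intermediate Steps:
y = -1/26666 ≈ -3.7501e-5
(-7761 - 32383) + y = (-7761 - 32383) - 1/26666 = -40144 - 1/26666 = -1070479905/26666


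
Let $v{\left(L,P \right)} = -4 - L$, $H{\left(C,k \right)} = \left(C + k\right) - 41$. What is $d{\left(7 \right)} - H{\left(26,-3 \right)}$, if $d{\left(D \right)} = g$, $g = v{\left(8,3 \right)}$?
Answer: $6$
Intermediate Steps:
$H{\left(C,k \right)} = -41 + C + k$
$g = -12$ ($g = -4 - 8 = -12$)
$d{\left(D \right)} = -12$
$d{\left(7 \right)} - H{\left(26,-3 \right)} = -12 - \left(-41 + 26 - 3\right) = -12 - -18 = -12 + 18 = 6$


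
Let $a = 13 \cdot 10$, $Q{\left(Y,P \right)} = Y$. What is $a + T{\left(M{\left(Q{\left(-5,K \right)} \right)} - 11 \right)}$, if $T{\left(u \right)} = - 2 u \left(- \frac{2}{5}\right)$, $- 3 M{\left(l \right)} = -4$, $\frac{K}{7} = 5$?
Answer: $\frac{1834}{15} \approx 122.27$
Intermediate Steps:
$K = 35$ ($K = 7 \cdot 5 = 35$)
$M{\left(l \right)} = \frac{4}{3}$ ($M{\left(l \right)} = \left(- \frac{1}{3}\right) \left(-4\right) = \frac{4}{3}$)
$a = 130$
$T{\left(u \right)} = \frac{4 u}{5}$ ($T{\left(u \right)} = - 2 u \left(\left(-2\right) \frac{1}{5}\right) = - 2 u \left(- \frac{2}{5}\right) = \frac{4 u}{5}$)
$a + T{\left(M{\left(Q{\left(-5,K \right)} \right)} - 11 \right)} = 130 + \frac{4 \left(\frac{4}{3} - 11\right)}{5} = 130 + \frac{4}{5} \left(- \frac{29}{3}\right) = 130 - \frac{116}{15} = \frac{1834}{15}$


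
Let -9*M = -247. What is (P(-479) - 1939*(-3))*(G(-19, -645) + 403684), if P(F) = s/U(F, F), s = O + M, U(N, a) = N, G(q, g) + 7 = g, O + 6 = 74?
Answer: 3368840774432/1437 ≈ 2.3444e+9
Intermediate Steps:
M = 247/9 (M = -1/9*(-247) = 247/9 ≈ 27.444)
O = 68 (O = -6 + 74 = 68)
G(q, g) = -7 + g
s = 859/9 (s = 68 + 247/9 = 859/9 ≈ 95.444)
P(F) = 859/(9*F)
(P(-479) - 1939*(-3))*(G(-19, -645) + 403684) = ((859/9)/(-479) - 1939*(-3))*((-7 - 645) + 403684) = ((859/9)*(-1/479) + 5817)*(-652 + 403684) = (-859/4311 + 5817)*403032 = (25076228/4311)*403032 = 3368840774432/1437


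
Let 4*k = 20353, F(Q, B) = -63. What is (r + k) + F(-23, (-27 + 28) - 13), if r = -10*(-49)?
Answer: 22061/4 ≈ 5515.3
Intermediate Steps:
k = 20353/4 (k = (1/4)*20353 = 20353/4 ≈ 5088.3)
r = 490
(r + k) + F(-23, (-27 + 28) - 13) = (490 + 20353/4) - 63 = 22313/4 - 63 = 22061/4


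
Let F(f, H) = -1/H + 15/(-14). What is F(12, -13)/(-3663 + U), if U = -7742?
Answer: 181/2075710 ≈ 8.7199e-5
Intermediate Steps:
F(f, H) = -15/14 - 1/H (F(f, H) = -1/H + 15*(-1/14) = -1/H - 15/14 = -15/14 - 1/H)
F(12, -13)/(-3663 + U) = (-15/14 - 1/(-13))/(-3663 - 7742) = (-15/14 - 1*(-1/13))/(-11405) = -(-15/14 + 1/13)/11405 = -1/11405*(-181/182) = 181/2075710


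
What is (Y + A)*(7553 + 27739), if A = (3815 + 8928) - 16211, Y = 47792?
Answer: 1564282608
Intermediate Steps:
A = -3468 (A = 12743 - 16211 = -3468)
(Y + A)*(7553 + 27739) = (47792 - 3468)*(7553 + 27739) = 44324*35292 = 1564282608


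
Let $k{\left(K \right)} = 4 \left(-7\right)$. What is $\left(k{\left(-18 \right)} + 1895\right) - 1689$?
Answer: $178$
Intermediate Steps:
$k{\left(K \right)} = -28$
$\left(k{\left(-18 \right)} + 1895\right) - 1689 = \left(-28 + 1895\right) - 1689 = 1867 - 1689 = 178$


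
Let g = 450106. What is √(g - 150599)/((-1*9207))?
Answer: -√299507/9207 ≈ -0.059441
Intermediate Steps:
√(g - 150599)/((-1*9207)) = √(450106 - 150599)/((-1*9207)) = √299507/(-9207) = √299507*(-1/9207) = -√299507/9207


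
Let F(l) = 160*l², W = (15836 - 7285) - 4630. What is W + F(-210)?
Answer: 7059921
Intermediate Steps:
W = 3921 (W = 8551 - 4630 = 3921)
W + F(-210) = 3921 + 160*(-210)² = 3921 + 160*44100 = 3921 + 7056000 = 7059921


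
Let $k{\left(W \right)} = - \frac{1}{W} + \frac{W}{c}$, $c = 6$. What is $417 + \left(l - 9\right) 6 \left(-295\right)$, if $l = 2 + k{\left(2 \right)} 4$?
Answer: $13987$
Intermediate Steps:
$k{\left(W \right)} = - \frac{1}{W} + \frac{W}{6}$
$l = \frac{4}{3}$ ($l = 2 + \left(- \frac{1}{2} + \frac{1}{6} \cdot 2\right) 4 = 2 + \left(\left(-1\right) \frac{1}{2} + \frac{1}{3}\right) 4 = 2 + \left(- \frac{1}{2} + \frac{1}{3}\right) 4 = 2 - \frac{2}{3} = \frac{4}{3} \approx 1.3333$)
$417 + \left(l - 9\right) 6 \left(-295\right) = 417 + \left(\frac{4}{3} - 9\right) 6 \left(-295\right) = 417 + \left(- \frac{23}{3}\right) 6 \left(-295\right) = 417 - -13570 = 417 + 13570 = 13987$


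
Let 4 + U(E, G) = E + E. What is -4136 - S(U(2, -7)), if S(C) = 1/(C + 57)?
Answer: -235753/57 ≈ -4136.0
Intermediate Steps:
U(E, G) = -4 + 2*E (U(E, G) = -4 + (E + E) = -4 + 2*E)
S(C) = 1/(57 + C)
-4136 - S(U(2, -7)) = -4136 - 1/(57 + (-4 + 2*2)) = -4136 - 1/(57 + (-4 + 4)) = -4136 - 1/(57 + 0) = -4136 - 1/57 = -235753/57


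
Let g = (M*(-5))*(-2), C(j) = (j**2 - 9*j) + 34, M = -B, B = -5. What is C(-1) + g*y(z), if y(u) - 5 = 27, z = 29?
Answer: 1644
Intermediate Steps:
y(u) = 32 (y(u) = 5 + 27 = 32)
M = 5 (M = -1*(-5) = 5)
C(j) = 34 + j**2 - 9*j
g = 50 (g = (5*(-5))*(-2) = -25*(-2) = 50)
C(-1) + g*y(z) = (34 + (-1)**2 - 9*(-1)) + 50*32 = (34 + 1 + 9) + 1600 = 44 + 1600 = 1644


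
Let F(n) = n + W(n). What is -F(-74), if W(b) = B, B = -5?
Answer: 79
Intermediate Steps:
W(b) = -5
F(n) = -5 + n (F(n) = n - 5 = -5 + n)
-F(-74) = -(-5 - 74) = -1*(-79) = 79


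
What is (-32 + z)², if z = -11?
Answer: 1849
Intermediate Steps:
(-32 + z)² = (-32 - 11)² = (-43)² = 1849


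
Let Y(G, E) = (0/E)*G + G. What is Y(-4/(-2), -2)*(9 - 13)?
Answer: -8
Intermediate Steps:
Y(G, E) = G (Y(G, E) = 0*G + G = 0 + G = G)
Y(-4/(-2), -2)*(9 - 13) = (-4/(-2))*(9 - 13) = -4*(-1/2)*(-4) = 2*(-4) = -8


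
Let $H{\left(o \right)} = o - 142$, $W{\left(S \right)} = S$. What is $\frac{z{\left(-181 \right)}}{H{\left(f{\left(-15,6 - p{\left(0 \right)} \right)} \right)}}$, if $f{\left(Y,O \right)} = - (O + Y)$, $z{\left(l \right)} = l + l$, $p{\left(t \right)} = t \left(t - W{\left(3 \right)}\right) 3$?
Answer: $\frac{362}{133} \approx 2.7218$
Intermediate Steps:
$p{\left(t \right)} = 3 t \left(-3 + t\right)$ ($p{\left(t \right)} = t \left(t - 3\right) 3 = t \left(-3 + t\right) 3 = 3 t \left(-3 + t\right)$)
$z{\left(l \right)} = 2 l$
$f{\left(Y,O \right)} = - O - Y$
$H{\left(o \right)} = -142 + o$ ($H{\left(o \right)} = o - 142 = -142 + o$)
$\frac{z{\left(-181 \right)}}{H{\left(f{\left(-15,6 - p{\left(0 \right)} \right)} \right)}} = \frac{2 \left(-181\right)}{-142 - \left(-9 - 3 \cdot 0 \left(-3 + 0\right)\right)} = - \frac{362}{-142 + \left(- (6 - 3 \cdot 0 \left(-3\right)) + 15\right)} = - \frac{362}{-142 + \left(- (6 - 0) + 15\right)} = - \frac{362}{-142 + \left(- (6 + 0) + 15\right)} = - \frac{362}{-142 + \left(\left(-1\right) 6 + 15\right)} = - \frac{362}{-142 + \left(-6 + 15\right)} = - \frac{362}{-142 + 9} = - \frac{362}{-133} = \left(-362\right) \left(- \frac{1}{133}\right) = \frac{362}{133}$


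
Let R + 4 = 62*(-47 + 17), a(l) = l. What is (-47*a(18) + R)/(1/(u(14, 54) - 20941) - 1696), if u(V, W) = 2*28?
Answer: 56598350/35420961 ≈ 1.5979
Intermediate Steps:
u(V, W) = 56
R = -1864 (R = -4 + 62*(-47 + 17) = -4 + 62*(-30) = -4 - 1860 = -1864)
(-47*a(18) + R)/(1/(u(14, 54) - 20941) - 1696) = (-47*18 - 1864)/(1/(56 - 20941) - 1696) = (-846 - 1864)/(1/(-20885) - 1696) = -2710/(-1/20885 - 1696) = -2710/(-35420961/20885) = -2710*(-20885/35420961) = 56598350/35420961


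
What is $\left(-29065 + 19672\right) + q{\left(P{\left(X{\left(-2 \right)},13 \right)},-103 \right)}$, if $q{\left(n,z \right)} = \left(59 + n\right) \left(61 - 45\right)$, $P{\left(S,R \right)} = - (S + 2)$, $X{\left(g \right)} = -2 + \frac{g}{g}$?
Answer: $-8465$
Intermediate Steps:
$X{\left(g \right)} = -1$ ($X{\left(g \right)} = -2 + 1 = -1$)
$P{\left(S,R \right)} = -2 - S$ ($P{\left(S,R \right)} = - (2 + S) = -2 - S$)
$q{\left(n,z \right)} = 944 + 16 n$ ($q{\left(n,z \right)} = \left(59 + n\right) 16 = 944 + 16 n$)
$\left(-29065 + 19672\right) + q{\left(P{\left(X{\left(-2 \right)},13 \right)},-103 \right)} = \left(-29065 + 19672\right) + \left(944 + 16 \left(-2 - -1\right)\right) = -9393 + \left(944 + 16 \left(-2 + 1\right)\right) = -9393 + \left(944 + 16 \left(-1\right)\right) = -9393 + \left(944 - 16\right) = -9393 + 928 = -8465$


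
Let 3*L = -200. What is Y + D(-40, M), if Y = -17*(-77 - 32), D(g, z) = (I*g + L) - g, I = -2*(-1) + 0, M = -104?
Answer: 5239/3 ≈ 1746.3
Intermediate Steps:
L = -200/3 (L = (1/3)*(-200) = -200/3 ≈ -66.667)
I = 2 (I = 2 + 0 = 2)
D(g, z) = -200/3 + g (D(g, z) = (2*g - 200/3) - g = (-200/3 + 2*g) - g = -200/3 + g)
Y = 1853 (Y = -17*(-109) = 1853)
Y + D(-40, M) = 1853 + (-200/3 - 40) = 1853 - 320/3 = 5239/3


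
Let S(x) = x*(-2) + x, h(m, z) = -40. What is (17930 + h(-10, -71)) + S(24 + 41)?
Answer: 17825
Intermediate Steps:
S(x) = -x (S(x) = -2*x + x = -x)
(17930 + h(-10, -71)) + S(24 + 41) = (17930 - 40) - (24 + 41) = 17890 - 1*65 = 17890 - 65 = 17825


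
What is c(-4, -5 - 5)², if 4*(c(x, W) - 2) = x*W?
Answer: 144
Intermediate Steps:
c(x, W) = 2 + W*x/4 (c(x, W) = 2 + (x*W)/4 = 2 + (W*x)/4 = 2 + W*x/4)
c(-4, -5 - 5)² = (2 + (¼)*(-5 - 5)*(-4))² = (2 + (¼)*(-10)*(-4))² = (2 + 10)² = 12² = 144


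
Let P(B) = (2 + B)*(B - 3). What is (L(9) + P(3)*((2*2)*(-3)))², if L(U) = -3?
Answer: 9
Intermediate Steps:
P(B) = (-3 + B)*(2 + B) (P(B) = (2 + B)*(-3 + B) = (-3 + B)*(2 + B))
(L(9) + P(3)*((2*2)*(-3)))² = (-3 + (-6 + 3² - 1*3)*((2*2)*(-3)))² = (-3 + (-6 + 9 - 3)*(4*(-3)))² = (-3 + 0*(-12))² = (-3 + 0)² = (-3)² = 9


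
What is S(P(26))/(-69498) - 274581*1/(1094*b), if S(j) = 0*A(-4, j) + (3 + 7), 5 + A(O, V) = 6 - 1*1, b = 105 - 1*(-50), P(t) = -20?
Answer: -9542263019/5892387930 ≈ -1.6194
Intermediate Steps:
b = 155 (b = 105 + 50 = 155)
A(O, V) = 0 (A(O, V) = -5 + (6 - 1*1) = -5 + (6 - 1) = -5 + 5 = 0)
S(j) = 10 (S(j) = 0*0 + (3 + 7) = 0 + 10 = 10)
S(P(26))/(-69498) - 274581*1/(1094*b) = 10/(-69498) - 274581/(1094*155) = 10*(-1/69498) - 274581/169570 = -5/34749 - 274581*1/169570 = -5/34749 - 274581/169570 = -9542263019/5892387930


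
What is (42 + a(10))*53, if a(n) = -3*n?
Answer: 636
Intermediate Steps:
(42 + a(10))*53 = (42 - 3*10)*53 = (42 - 30)*53 = 12*53 = 636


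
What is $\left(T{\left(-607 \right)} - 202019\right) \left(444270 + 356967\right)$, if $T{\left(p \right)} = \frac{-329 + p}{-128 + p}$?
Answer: $- \frac{39656698902291}{245} \approx -1.6186 \cdot 10^{11}$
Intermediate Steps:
$T{\left(p \right)} = \frac{-329 + p}{-128 + p}$
$\left(T{\left(-607 \right)} - 202019\right) \left(444270 + 356967\right) = \left(\frac{-329 - 607}{-128 - 607} - 202019\right) \left(444270 + 356967\right) = \left(\frac{1}{-735} \left(-936\right) - 202019\right) 801237 = \left(\left(- \frac{1}{735}\right) \left(-936\right) - 202019\right) 801237 = \left(\frac{312}{245} - 202019\right) 801237 = \left(- \frac{49494343}{245}\right) 801237 = - \frac{39656698902291}{245}$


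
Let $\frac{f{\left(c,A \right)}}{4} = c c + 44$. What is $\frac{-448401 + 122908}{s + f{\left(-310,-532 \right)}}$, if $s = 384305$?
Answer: $- \frac{325493}{768881} \approx -0.42333$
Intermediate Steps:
$f{\left(c,A \right)} = 176 + 4 c^{2}$ ($f{\left(c,A \right)} = 4 \left(c c + 44\right) = 4 \left(c^{2} + 44\right) = 4 \left(44 + c^{2}\right) = 176 + 4 c^{2}$)
$\frac{-448401 + 122908}{s + f{\left(-310,-532 \right)}} = \frac{-448401 + 122908}{384305 + \left(176 + 4 \left(-310\right)^{2}\right)} = - \frac{325493}{384305 + \left(176 + 4 \cdot 96100\right)} = - \frac{325493}{384305 + \left(176 + 384400\right)} = - \frac{325493}{384305 + 384576} = - \frac{325493}{768881}$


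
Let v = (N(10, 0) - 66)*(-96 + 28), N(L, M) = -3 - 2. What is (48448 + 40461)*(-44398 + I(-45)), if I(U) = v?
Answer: -3518129130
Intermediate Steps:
N(L, M) = -5
v = 4828 (v = (-5 - 66)*(-96 + 28) = -71*(-68) = 4828)
I(U) = 4828
(48448 + 40461)*(-44398 + I(-45)) = (48448 + 40461)*(-44398 + 4828) = 88909*(-39570) = -3518129130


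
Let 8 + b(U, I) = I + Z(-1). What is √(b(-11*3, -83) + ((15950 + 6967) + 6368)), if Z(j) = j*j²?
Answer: √29193 ≈ 170.86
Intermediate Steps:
Z(j) = j³
b(U, I) = -9 + I (b(U, I) = -8 + (I + (-1)³) = -8 + (I - 1) = -8 + (-1 + I) = -9 + I)
√(b(-11*3, -83) + ((15950 + 6967) + 6368)) = √((-9 - 83) + ((15950 + 6967) + 6368)) = √(-92 + (22917 + 6368)) = √(-92 + 29285) = √29193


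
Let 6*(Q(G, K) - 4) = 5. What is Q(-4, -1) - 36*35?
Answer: -7531/6 ≈ -1255.2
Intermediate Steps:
Q(G, K) = 29/6 (Q(G, K) = 4 + (1/6)*5 = 4 + 5/6 = 29/6)
Q(-4, -1) - 36*35 = 29/6 - 36*35 = 29/6 - 1260 = -7531/6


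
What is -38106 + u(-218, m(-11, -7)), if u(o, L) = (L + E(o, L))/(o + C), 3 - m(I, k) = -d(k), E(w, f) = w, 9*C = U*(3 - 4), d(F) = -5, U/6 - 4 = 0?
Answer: -12612756/331 ≈ -38105.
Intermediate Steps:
U = 24 (U = 24 + 6*0 = 24 + 0 = 24)
C = -8/3 (C = (24*(3 - 4))/9 = (24*(-1))/9 = (⅑)*(-24) = -8/3 ≈ -2.6667)
m(I, k) = -2 (m(I, k) = 3 - (-1)*(-5) = 3 - 1*5 = 3 - 5 = -2)
u(o, L) = (L + o)/(-8/3 + o) (u(o, L) = (L + o)/(o - 8/3) = (L + o)/(-8/3 + o))
-38106 + u(-218, m(-11, -7)) = -38106 + 3*(-2 - 218)/(-8 + 3*(-218)) = -38106 + 3*(-220)/(-8 - 654) = -38106 + 3*(-220)/(-662) = -38106 + 3*(-1/662)*(-220) = -38106 + 330/331 = -12612756/331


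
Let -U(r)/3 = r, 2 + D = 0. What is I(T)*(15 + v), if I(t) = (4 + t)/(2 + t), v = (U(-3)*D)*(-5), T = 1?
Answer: 175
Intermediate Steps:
D = -2 (D = -2 + 0 = -2)
U(r) = -3*r
v = 90 (v = (-3*(-3)*(-2))*(-5) = (9*(-2))*(-5) = -18*(-5) = 90)
I(t) = (4 + t)/(2 + t)
I(T)*(15 + v) = ((4 + 1)/(2 + 1))*(15 + 90) = (5/3)*105 = 175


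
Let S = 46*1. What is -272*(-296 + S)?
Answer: 68000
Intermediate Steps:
S = 46
-272*(-296 + S) = -272*(-296 + 46) = -272*(-250) = 68000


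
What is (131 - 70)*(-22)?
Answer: -1342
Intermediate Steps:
(131 - 70)*(-22) = 61*(-22) = -1342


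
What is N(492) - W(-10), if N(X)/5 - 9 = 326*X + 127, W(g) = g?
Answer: 802650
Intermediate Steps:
N(X) = 680 + 1630*X (N(X) = 45 + 5*(326*X + 127) = 45 + 5*(127 + 326*X) = 45 + (635 + 1630*X) = 680 + 1630*X)
N(492) - W(-10) = (680 + 1630*492) - 1*(-10) = (680 + 801960) + 10 = 802640 + 10 = 802650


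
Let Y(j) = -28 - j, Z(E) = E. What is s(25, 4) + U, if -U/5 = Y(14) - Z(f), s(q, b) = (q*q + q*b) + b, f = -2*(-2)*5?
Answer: 1039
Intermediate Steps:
f = 20 (f = 4*5 = 20)
s(q, b) = b + q² + b*q (s(q, b) = (q² + b*q) + b = b + q² + b*q)
U = 310 (U = -5*((-28 - 1*14) - 1*20) = -5*((-28 - 14) - 20) = -5*(-42 - 20) = -5*(-62) = 310)
s(25, 4) + U = (4 + 25² + 4*25) + 310 = (4 + 625 + 100) + 310 = 729 + 310 = 1039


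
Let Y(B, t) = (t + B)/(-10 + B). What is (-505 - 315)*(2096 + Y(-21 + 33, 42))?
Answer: -1740860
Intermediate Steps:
Y(B, t) = (B + t)/(-10 + B)
(-505 - 315)*(2096 + Y(-21 + 33, 42)) = (-505 - 315)*(2096 + ((-21 + 33) + 42)/(-10 + (-21 + 33))) = -820*(2096 + (12 + 42)/(-10 + 12)) = -820*(2096 + 54/2) = -820*(2096 + (½)*54) = -820*(2096 + 27) = -820*2123 = -1740860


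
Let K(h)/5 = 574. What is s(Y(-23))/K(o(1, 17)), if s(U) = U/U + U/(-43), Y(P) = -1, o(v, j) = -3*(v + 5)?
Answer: 22/61705 ≈ 0.00035653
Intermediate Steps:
o(v, j) = -15 - 3*v (o(v, j) = -3*(5 + v) = -15 - 3*v)
K(h) = 2870 (K(h) = 5*574 = 2870)
s(U) = 1 - U/43 (s(U) = 1 + U*(-1/43) = 1 - U/43)
s(Y(-23))/K(o(1, 17)) = (1 - 1/43*(-1))/2870 = (1 + 1/43)*(1/2870) = (44/43)*(1/2870) = 22/61705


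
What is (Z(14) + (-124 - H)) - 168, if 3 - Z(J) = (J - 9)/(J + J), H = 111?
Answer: -11205/28 ≈ -400.18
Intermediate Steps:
Z(J) = 3 - (-9 + J)/(2*J) (Z(J) = 3 - (J - 9)/(J + J) = 3 - (-9 + J)/(2*J))
(Z(14) + (-124 - H)) - 168 = ((½)*(9 + 5*14)/14 + (-124 - 1*111)) - 168 = ((½)*(1/14)*(9 + 70) + (-124 - 111)) - 168 = ((½)*(1/14)*79 - 235) - 168 = (79/28 - 235) - 168 = -6501/28 - 168 = -11205/28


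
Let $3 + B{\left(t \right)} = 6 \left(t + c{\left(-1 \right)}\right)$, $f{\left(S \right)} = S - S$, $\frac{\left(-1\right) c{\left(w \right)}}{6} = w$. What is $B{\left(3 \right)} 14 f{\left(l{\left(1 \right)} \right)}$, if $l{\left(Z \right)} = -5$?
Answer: $0$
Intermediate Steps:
$c{\left(w \right)} = - 6 w$
$f{\left(S \right)} = 0$
$B{\left(t \right)} = 33 + 6 t$ ($B{\left(t \right)} = -3 + 6 \left(t - -6\right) = -3 + 6 \left(t + 6\right) = -3 + 6 \left(6 + t\right) = -3 + \left(36 + 6 t\right) = 33 + 6 t$)
$B{\left(3 \right)} 14 f{\left(l{\left(1 \right)} \right)} = \left(33 + 6 \cdot 3\right) 14 \cdot 0 = \left(33 + 18\right) 14 \cdot 0 = 51 \cdot 14 \cdot 0 = 714 \cdot 0 = 0$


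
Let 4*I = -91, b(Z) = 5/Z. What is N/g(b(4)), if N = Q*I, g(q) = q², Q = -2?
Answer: 728/25 ≈ 29.120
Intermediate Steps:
I = -91/4 (I = (¼)*(-91) = -91/4 ≈ -22.750)
N = 91/2 (N = -2*(-91/4) = 91/2 ≈ 45.500)
N/g(b(4)) = 91/(2*((5/4)²)) = 91/(2*(25/16)) = (91/2)*(16/25) = 728/25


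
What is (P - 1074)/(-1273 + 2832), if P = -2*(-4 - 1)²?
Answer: -1124/1559 ≈ -0.72097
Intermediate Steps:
P = -50 (P = -2*(-5)² = -2*25 = -50)
(P - 1074)/(-1273 + 2832) = (-50 - 1074)/(-1273 + 2832) = -1124/1559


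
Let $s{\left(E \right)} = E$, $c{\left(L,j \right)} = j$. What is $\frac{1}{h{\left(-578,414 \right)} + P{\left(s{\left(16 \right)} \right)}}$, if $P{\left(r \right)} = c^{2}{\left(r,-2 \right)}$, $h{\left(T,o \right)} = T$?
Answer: $- \frac{1}{574} \approx -0.0017422$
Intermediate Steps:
$P{\left(r \right)} = 4$ ($P{\left(r \right)} = \left(-2\right)^{2} = 4$)
$\frac{1}{h{\left(-578,414 \right)} + P{\left(s{\left(16 \right)} \right)}} = \frac{1}{-578 + 4} = \frac{1}{-574} = - \frac{1}{574}$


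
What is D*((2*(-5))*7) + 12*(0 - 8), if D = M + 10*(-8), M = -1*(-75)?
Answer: 254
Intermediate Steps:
M = 75
D = -5 (D = 75 + 10*(-8) = 75 - 80 = -5)
D*((2*(-5))*7) + 12*(0 - 8) = -5*2*(-5)*7 + 12*(0 - 8) = -(-50)*7 + 12*(-8) = -5*(-70) - 96 = 350 - 96 = 254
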